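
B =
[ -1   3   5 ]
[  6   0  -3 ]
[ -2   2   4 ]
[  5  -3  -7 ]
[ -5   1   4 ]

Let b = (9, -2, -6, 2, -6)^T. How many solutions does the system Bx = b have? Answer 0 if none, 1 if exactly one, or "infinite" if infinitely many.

Row reduce the augmented matrix [B | b].
R2 ← R2 + (6)·R1: [0, 18, 27, 52]
R3 ← R3 − (2)·R1: [0, -4, -6, -24]
R4 ← R4 + (5)·R1: [0, 12, 18, 47]
R5 ← R5 − (5)·R1: [0, -14, -21, -51]
R3 ← R3 + (2/9)·R2: [0, 0, 0, -112/9]
R4 ← R4 − (2/3)·R2: [0, 0, 0, 37/3]
R5 ← R5 + (7/9)·R2: [0, 0, 0, -95/9]
R4 ← R4 + (111/112)·R3: [0, 0, 0, 0]
R5 ← R5 − (95/112)·R3: [0, 0, 0, 0]
The echelon form has 3 nonzero rows; the last pivot sits in the augmented column, so rank(B) = 2 but rank([B|b]) = 3.
Since the ranks differ, the system is inconsistent.
It has no solutions.

0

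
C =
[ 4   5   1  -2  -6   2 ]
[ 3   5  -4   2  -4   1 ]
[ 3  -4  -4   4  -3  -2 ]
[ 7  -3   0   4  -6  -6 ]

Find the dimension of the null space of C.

Row reduce to echelon form.
R2 ← R2 − (3/4)·R1: [0, 5/4, -19/4, 7/2, 1/2, -1/2]
R3 ← R3 − (3/4)·R1: [0, -31/4, -19/4, 11/2, 3/2, -7/2]
R4 ← R4 − (7/4)·R1: [0, -47/4, -7/4, 15/2, 9/2, -19/2]
R3 ← R3 + (31/5)·R2: [0, 0, -171/5, 136/5, 23/5, -33/5]
R4 ← R4 + (47/5)·R2: [0, 0, -232/5, 202/5, 46/5, -71/5]
R4 ← R4 − (232/171)·R3: [0, 0, 0, 598/171, 506/171, -299/57]
4 nonzero rows, so rank(C) = 4.
C has 6 columns; by rank–nullity, nullity = 6 − 4 = 2.

2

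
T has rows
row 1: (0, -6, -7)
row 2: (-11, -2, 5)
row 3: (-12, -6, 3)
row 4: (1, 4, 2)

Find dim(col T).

3

Row reduce to echelon form.
Swap R1 ↔ R2
R3 ← R3 − (12/11)·R1: [0, -42/11, -27/11]
R4 ← R4 + (1/11)·R1: [0, 42/11, 27/11]
R3 ← R3 − (7/11)·R2: [0, 0, 2]
R4 ← R4 + (7/11)·R2: [0, 0, -2]
R4 ← R4 + R3: [0, 0, 0]
Echelon form has 3 nonzero rows, so rank(T) = 3.
The column space has dimension equal to the rank: 3.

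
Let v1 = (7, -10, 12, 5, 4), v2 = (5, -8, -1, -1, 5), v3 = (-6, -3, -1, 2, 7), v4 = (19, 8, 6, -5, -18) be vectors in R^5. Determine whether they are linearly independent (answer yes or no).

Form the matrix with these vectors as rows and row reduce.
R2 ← R2 − (5/7)·R1: [0, -6/7, -67/7, -32/7, 15/7]
R3 ← R3 + (6/7)·R1: [0, -81/7, 65/7, 44/7, 73/7]
R4 ← R4 − (19/7)·R1: [0, 246/7, -186/7, -130/7, -202/7]
R3 ← R3 − (27/2)·R2: [0, 0, 277/2, 68, -37/2]
R4 ← R4 + (41)·R2: [0, 0, -419, -206, 59]
R4 ← R4 + (838/277)·R3: [0, 0, 0, -78/277, 840/277]
4 nonzero rows, so the 4 vectors span a space of dimension 4.
Since 4 = 4, the vectors are linearly independent.

yes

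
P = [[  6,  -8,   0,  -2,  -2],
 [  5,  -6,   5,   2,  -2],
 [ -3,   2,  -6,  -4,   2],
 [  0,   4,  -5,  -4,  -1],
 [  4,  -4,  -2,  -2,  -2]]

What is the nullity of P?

Row reduce to echelon form.
R2 ← R2 − (5/6)·R1: [0, 2/3, 5, 11/3, -1/3]
R3 ← R3 + (1/2)·R1: [0, -2, -6, -5, 1]
R5 ← R5 − (2/3)·R1: [0, 4/3, -2, -2/3, -2/3]
R3 ← R3 + (3)·R2: [0, 0, 9, 6, 0]
R4 ← R4 − (6)·R2: [0, 0, -35, -26, 1]
R5 ← R5 − (2)·R2: [0, 0, -12, -8, 0]
R4 ← R4 + (35/9)·R3: [0, 0, 0, -8/3, 1]
R5 ← R5 + (4/3)·R3: [0, 0, 0, 0, 0]
4 nonzero rows, so rank(P) = 4.
P has 5 columns; by rank–nullity, nullity = 5 − 4 = 1.

1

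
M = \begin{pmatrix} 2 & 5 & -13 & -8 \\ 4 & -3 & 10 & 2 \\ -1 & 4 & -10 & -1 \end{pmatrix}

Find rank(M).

3

Row reduce to echelon form.
R2 ← R2 − (2)·R1: [0, -13, 36, 18]
R3 ← R3 + (1/2)·R1: [0, 13/2, -33/2, -5]
R3 ← R3 + (1/2)·R2: [0, 0, 3/2, 4]
Echelon form has 3 nonzero rows, so rank(M) = 3.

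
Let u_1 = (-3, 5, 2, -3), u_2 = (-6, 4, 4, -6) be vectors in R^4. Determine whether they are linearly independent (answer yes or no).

yes

Form the matrix with these vectors as rows and row reduce.
R2 ← R2 − (2)·R1: [0, -6, 0, 0]
2 nonzero rows, so the 2 vectors span a space of dimension 2.
Since 2 = 2, the vectors are linearly independent.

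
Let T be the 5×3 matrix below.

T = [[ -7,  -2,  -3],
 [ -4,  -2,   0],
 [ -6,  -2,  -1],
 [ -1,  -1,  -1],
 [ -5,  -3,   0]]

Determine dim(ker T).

Row reduce to echelon form.
R2 ← R2 − (4/7)·R1: [0, -6/7, 12/7]
R3 ← R3 − (6/7)·R1: [0, -2/7, 11/7]
R4 ← R4 − (1/7)·R1: [0, -5/7, -4/7]
R5 ← R5 − (5/7)·R1: [0, -11/7, 15/7]
R3 ← R3 − (1/3)·R2: [0, 0, 1]
R4 ← R4 − (5/6)·R2: [0, 0, -2]
R5 ← R5 − (11/6)·R2: [0, 0, -1]
R4 ← R4 + (2)·R3: [0, 0, 0]
R5 ← R5 + R3: [0, 0, 0]
3 nonzero rows, so rank(T) = 3.
T has 3 columns; by rank–nullity, nullity = 3 − 3 = 0.

0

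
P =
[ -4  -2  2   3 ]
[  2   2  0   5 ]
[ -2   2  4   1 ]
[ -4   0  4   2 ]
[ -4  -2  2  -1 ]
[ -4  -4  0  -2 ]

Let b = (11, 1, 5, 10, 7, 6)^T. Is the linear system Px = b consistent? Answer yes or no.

yes

Row reduce the augmented matrix [P | b].
R2 ← R2 + (1/2)·R1: [0, 1, 1, 13/2, 13/2]
R3 ← R3 − (1/2)·R1: [0, 3, 3, -1/2, -1/2]
R4 ← R4 − R1: [0, 2, 2, -1, -1]
R5 ← R5 − R1: [0, 0, 0, -4, -4]
R6 ← R6 − R1: [0, -2, -2, -5, -5]
R3 ← R3 − (3)·R2: [0, 0, 0, -20, -20]
R4 ← R4 − (2)·R2: [0, 0, 0, -14, -14]
R6 ← R6 + (2)·R2: [0, 0, 0, 8, 8]
R4 ← R4 − (7/10)·R3: [0, 0, 0, 0, 0]
R5 ← R5 − (1/5)·R3: [0, 0, 0, 0, 0]
R6 ← R6 + (2/5)·R3: [0, 0, 0, 0, 0]
The echelon form has 3 nonzero rows, and every pivot lies in the first 4 columns, so rank(P) = rank([P|b]) = 3.
The system is consistent.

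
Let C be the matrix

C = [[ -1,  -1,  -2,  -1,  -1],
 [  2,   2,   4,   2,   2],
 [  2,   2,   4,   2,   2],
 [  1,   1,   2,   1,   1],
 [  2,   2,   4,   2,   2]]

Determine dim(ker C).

4

Row reduce to echelon form.
R2 ← R2 + (2)·R1: [0, 0, 0, 0, 0]
R3 ← R3 + (2)·R1: [0, 0, 0, 0, 0]
R4 ← R4 + R1: [0, 0, 0, 0, 0]
R5 ← R5 + (2)·R1: [0, 0, 0, 0, 0]
1 nonzero row, so rank(C) = 1.
C has 5 columns; by rank–nullity, nullity = 5 − 1 = 4.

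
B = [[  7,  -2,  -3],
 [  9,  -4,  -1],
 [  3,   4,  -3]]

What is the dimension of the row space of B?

3

Row reduce to echelon form.
R2 ← R2 − (9/7)·R1: [0, -10/7, 20/7]
R3 ← R3 − (3/7)·R1: [0, 34/7, -12/7]
R3 ← R3 + (17/5)·R2: [0, 0, 8]
Echelon form has 3 nonzero rows, so rank(B) = 3.
The row space has dimension equal to the rank: 3.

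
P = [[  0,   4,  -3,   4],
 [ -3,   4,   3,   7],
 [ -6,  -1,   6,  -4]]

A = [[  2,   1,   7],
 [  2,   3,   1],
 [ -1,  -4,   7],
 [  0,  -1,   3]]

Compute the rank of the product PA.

First compute PA:
[[ 11,  20,  -5],
 [ -1, -10,  25],
 [-20, -29, -13]]
Now row reduce the product.
R2 ← R2 + (1/11)·R1: [0, -90/11, 270/11]
R3 ← R3 + (20/11)·R1: [0, 81/11, -243/11]
R3 ← R3 + (9/10)·R2: [0, 0, 0]
2 nonzero rows, so rank(PA) = 2.

2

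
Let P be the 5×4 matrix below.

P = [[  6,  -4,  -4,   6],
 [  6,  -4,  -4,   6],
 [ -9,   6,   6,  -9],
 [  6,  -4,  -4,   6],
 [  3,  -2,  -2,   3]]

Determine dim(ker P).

3

Row reduce to echelon form.
R2 ← R2 − R1: [0, 0, 0, 0]
R3 ← R3 + (3/2)·R1: [0, 0, 0, 0]
R4 ← R4 − R1: [0, 0, 0, 0]
R5 ← R5 − (1/2)·R1: [0, 0, 0, 0]
1 nonzero row, so rank(P) = 1.
P has 4 columns; by rank–nullity, nullity = 4 − 1 = 3.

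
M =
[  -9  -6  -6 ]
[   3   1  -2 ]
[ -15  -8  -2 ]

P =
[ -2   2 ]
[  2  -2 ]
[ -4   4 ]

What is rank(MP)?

First compute MP:
[[ 30, -30],
 [  4,  -4],
 [ 22, -22]]
Now row reduce the product.
R2 ← R2 − (2/15)·R1: [0, 0]
R3 ← R3 − (11/15)·R1: [0, 0]
1 nonzero row, so rank(MP) = 1.

1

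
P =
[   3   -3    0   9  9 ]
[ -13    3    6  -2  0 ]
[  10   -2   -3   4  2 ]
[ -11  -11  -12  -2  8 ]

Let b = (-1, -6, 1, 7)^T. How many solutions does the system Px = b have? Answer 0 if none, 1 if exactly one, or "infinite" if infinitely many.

0

Row reduce the augmented matrix [P | b].
R2 ← R2 + (13/3)·R1: [0, -10, 6, 37, 39, -31/3]
R3 ← R3 − (10/3)·R1: [0, 8, -3, -26, -28, 13/3]
R4 ← R4 + (11/3)·R1: [0, -22, -12, 31, 41, 10/3]
R3 ← R3 + (4/5)·R2: [0, 0, 9/5, 18/5, 16/5, -59/15]
R4 ← R4 − (11/5)·R2: [0, 0, -126/5, -252/5, -224/5, 391/15]
R4 ← R4 + (14)·R3: [0, 0, 0, 0, 0, -29]
The echelon form has 4 nonzero rows; the last pivot sits in the augmented column, so rank(P) = 3 but rank([P|b]) = 4.
Since the ranks differ, the system is inconsistent.
It has no solutions.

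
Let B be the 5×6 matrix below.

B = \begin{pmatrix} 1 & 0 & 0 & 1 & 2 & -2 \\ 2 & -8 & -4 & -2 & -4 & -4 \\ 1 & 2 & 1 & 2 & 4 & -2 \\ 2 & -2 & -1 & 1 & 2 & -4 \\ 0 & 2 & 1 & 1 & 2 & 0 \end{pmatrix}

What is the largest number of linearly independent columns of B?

Row reduce to echelon form.
R2 ← R2 − (2)·R1: [0, -8, -4, -4, -8, 0]
R3 ← R3 − R1: [0, 2, 1, 1, 2, 0]
R4 ← R4 − (2)·R1: [0, -2, -1, -1, -2, 0]
R3 ← R3 + (1/4)·R2: [0, 0, 0, 0, 0, 0]
R4 ← R4 − (1/4)·R2: [0, 0, 0, 0, 0, 0]
R5 ← R5 + (1/4)·R2: [0, 0, 0, 0, 0, 0]
Echelon form has 2 nonzero rows, so rank(B) = 2.
The rank gives the maximum number of linearly independent columns: 2.

2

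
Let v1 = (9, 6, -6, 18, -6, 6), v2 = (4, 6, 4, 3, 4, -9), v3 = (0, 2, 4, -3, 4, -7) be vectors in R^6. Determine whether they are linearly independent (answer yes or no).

Form the matrix with these vectors as rows and row reduce.
R2 ← R2 − (4/9)·R1: [0, 10/3, 20/3, -5, 20/3, -35/3]
R3 ← R3 − (3/5)·R2: [0, 0, 0, 0, 0, 0]
2 nonzero rows, so the 3 vectors span a space of dimension 2.
Since 2 < 3, the vectors are linearly dependent.

no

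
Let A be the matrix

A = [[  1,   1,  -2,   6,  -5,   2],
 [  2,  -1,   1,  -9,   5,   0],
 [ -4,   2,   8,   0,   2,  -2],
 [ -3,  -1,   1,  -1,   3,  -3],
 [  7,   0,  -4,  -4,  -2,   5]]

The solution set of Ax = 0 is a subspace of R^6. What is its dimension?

3

Row reduce to echelon form.
R2 ← R2 − (2)·R1: [0, -3, 5, -21, 15, -4]
R3 ← R3 + (4)·R1: [0, 6, 0, 24, -18, 6]
R4 ← R4 + (3)·R1: [0, 2, -5, 17, -12, 3]
R5 ← R5 − (7)·R1: [0, -7, 10, -46, 33, -9]
R3 ← R3 + (2)·R2: [0, 0, 10, -18, 12, -2]
R4 ← R4 + (2/3)·R2: [0, 0, -5/3, 3, -2, 1/3]
R5 ← R5 − (7/3)·R2: [0, 0, -5/3, 3, -2, 1/3]
R4 ← R4 + (1/6)·R3: [0, 0, 0, 0, 0, 0]
R5 ← R5 + (1/6)·R3: [0, 0, 0, 0, 0, 0]
3 nonzero rows, so rank(A) = 3.
A has 6 columns; by rank–nullity, nullity = 6 − 3 = 3.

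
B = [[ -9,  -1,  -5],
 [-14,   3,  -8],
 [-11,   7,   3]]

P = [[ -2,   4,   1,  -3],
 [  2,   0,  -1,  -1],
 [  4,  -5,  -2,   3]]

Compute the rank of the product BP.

2

First compute BP:
[[ -4, -11,   2,  13],
 [  2, -16,  -1,  15],
 [ 48, -59, -24,  35]]
Now row reduce the product.
R2 ← R2 + (1/2)·R1: [0, -43/2, 0, 43/2]
R3 ← R3 + (12)·R1: [0, -191, 0, 191]
R3 ← R3 − (382/43)·R2: [0, 0, 0, 0]
2 nonzero rows, so rank(BP) = 2.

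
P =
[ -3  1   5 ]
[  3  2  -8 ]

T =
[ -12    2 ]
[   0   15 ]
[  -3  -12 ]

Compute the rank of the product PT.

2

First compute PT:
[[ 21, -51],
 [-12, 132]]
Now row reduce the product.
R2 ← R2 + (4/7)·R1: [0, 720/7]
2 nonzero rows, so rank(PT) = 2.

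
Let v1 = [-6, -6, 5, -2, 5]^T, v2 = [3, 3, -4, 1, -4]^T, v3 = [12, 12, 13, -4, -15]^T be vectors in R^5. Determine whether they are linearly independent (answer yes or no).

yes

Form the matrix with these vectors as rows and row reduce.
R2 ← R2 + (1/2)·R1: [0, 0, -3/2, 0, -3/2]
R3 ← R3 + (2)·R1: [0, 0, 23, -8, -5]
R3 ← R3 + (46/3)·R2: [0, 0, 0, -8, -28]
3 nonzero rows, so the 3 vectors span a space of dimension 3.
Since 3 = 3, the vectors are linearly independent.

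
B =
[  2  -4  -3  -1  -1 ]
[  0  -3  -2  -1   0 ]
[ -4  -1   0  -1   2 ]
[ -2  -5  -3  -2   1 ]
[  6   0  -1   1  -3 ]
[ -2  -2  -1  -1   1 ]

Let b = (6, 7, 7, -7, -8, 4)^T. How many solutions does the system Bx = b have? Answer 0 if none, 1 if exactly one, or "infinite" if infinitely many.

Row reduce the augmented matrix [B | b].
R3 ← R3 + (2)·R1: [0, -9, -6, -3, 0, 19]
R4 ← R4 + R1: [0, -9, -6, -3, 0, -1]
R5 ← R5 − (3)·R1: [0, 12, 8, 4, 0, -26]
R6 ← R6 + R1: [0, -6, -4, -2, 0, 10]
R3 ← R3 − (3)·R2: [0, 0, 0, 0, 0, -2]
R4 ← R4 − (3)·R2: [0, 0, 0, 0, 0, -22]
R5 ← R5 + (4)·R2: [0, 0, 0, 0, 0, 2]
R6 ← R6 − (2)·R2: [0, 0, 0, 0, 0, -4]
R4 ← R4 − (11)·R3: [0, 0, 0, 0, 0, 0]
R5 ← R5 + R3: [0, 0, 0, 0, 0, 0]
R6 ← R6 − (2)·R3: [0, 0, 0, 0, 0, 0]
The echelon form has 3 nonzero rows; the last pivot sits in the augmented column, so rank(B) = 2 but rank([B|b]) = 3.
Since the ranks differ, the system is inconsistent.
It has no solutions.

0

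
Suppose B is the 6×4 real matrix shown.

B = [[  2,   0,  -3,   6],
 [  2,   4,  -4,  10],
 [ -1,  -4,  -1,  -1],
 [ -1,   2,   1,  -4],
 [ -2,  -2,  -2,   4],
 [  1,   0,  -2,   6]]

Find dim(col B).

Row reduce to echelon form.
R2 ← R2 − R1: [0, 4, -1, 4]
R3 ← R3 + (1/2)·R1: [0, -4, -5/2, 2]
R4 ← R4 + (1/2)·R1: [0, 2, -1/2, -1]
R5 ← R5 + R1: [0, -2, -5, 10]
R6 ← R6 − (1/2)·R1: [0, 0, -1/2, 3]
R3 ← R3 + R2: [0, 0, -7/2, 6]
R4 ← R4 − (1/2)·R2: [0, 0, 0, -3]
R5 ← R5 + (1/2)·R2: [0, 0, -11/2, 12]
R5 ← R5 − (11/7)·R3: [0, 0, 0, 18/7]
R6 ← R6 − (1/7)·R3: [0, 0, 0, 15/7]
R5 ← R5 + (6/7)·R4: [0, 0, 0, 0]
R6 ← R6 + (5/7)·R4: [0, 0, 0, 0]
Echelon form has 4 nonzero rows, so rank(B) = 4.
The column space has dimension equal to the rank: 4.

4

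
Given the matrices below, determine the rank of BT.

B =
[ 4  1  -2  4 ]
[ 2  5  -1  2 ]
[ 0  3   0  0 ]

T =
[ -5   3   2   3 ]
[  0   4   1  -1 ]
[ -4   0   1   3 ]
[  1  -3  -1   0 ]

First compute BT:
[[ -8,   4,   3,   5],
 [ -4,  20,   6,  -2],
 [  0,  12,   3,  -3]]
Now row reduce the product.
R2 ← R2 − (1/2)·R1: [0, 18, 9/2, -9/2]
R3 ← R3 − (2/3)·R2: [0, 0, 0, 0]
2 nonzero rows, so rank(BT) = 2.

2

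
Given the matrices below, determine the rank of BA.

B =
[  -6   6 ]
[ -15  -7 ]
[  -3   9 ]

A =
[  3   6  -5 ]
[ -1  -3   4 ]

2

First compute BA:
[[-24, -54,  54],
 [-38, -69,  47],
 [-18, -45,  51]]
Now row reduce the product.
R2 ← R2 − (19/12)·R1: [0, 33/2, -77/2]
R3 ← R3 − (3/4)·R1: [0, -9/2, 21/2]
R3 ← R3 + (3/11)·R2: [0, 0, 0]
2 nonzero rows, so rank(BA) = 2.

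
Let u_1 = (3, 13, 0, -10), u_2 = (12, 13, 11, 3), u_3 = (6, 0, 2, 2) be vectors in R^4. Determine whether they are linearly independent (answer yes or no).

yes

Form the matrix with these vectors as rows and row reduce.
R2 ← R2 − (4)·R1: [0, -39, 11, 43]
R3 ← R3 − (2)·R1: [0, -26, 2, 22]
R3 ← R3 − (2/3)·R2: [0, 0, -16/3, -20/3]
3 nonzero rows, so the 3 vectors span a space of dimension 3.
Since 3 = 3, the vectors are linearly independent.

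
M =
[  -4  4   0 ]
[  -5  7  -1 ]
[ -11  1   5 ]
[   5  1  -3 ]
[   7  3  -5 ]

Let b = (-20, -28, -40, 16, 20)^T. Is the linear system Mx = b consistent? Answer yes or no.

yes

Row reduce the augmented matrix [M | b].
R2 ← R2 − (5/4)·R1: [0, 2, -1, -3]
R3 ← R3 − (11/4)·R1: [0, -10, 5, 15]
R4 ← R4 + (5/4)·R1: [0, 6, -3, -9]
R5 ← R5 + (7/4)·R1: [0, 10, -5, -15]
R3 ← R3 + (5)·R2: [0, 0, 0, 0]
R4 ← R4 − (3)·R2: [0, 0, 0, 0]
R5 ← R5 − (5)·R2: [0, 0, 0, 0]
The echelon form has 2 nonzero rows, and every pivot lies in the first 3 columns, so rank(M) = rank([M|b]) = 2.
The system is consistent.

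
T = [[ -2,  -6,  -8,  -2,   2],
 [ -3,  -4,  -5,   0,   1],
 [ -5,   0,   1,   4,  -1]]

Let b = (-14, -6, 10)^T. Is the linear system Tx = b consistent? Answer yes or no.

Row reduce the augmented matrix [T | b].
R2 ← R2 − (3/2)·R1: [0, 5, 7, 3, -2, 15]
R3 ← R3 − (5/2)·R1: [0, 15, 21, 9, -6, 45]
R3 ← R3 − (3)·R2: [0, 0, 0, 0, 0, 0]
The echelon form has 2 nonzero rows, and every pivot lies in the first 5 columns, so rank(T) = rank([T|b]) = 2.
The system is consistent.

yes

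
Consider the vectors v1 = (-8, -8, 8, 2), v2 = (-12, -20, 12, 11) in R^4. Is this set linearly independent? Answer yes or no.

yes

Form the matrix with these vectors as rows and row reduce.
R2 ← R2 − (3/2)·R1: [0, -8, 0, 8]
2 nonzero rows, so the 2 vectors span a space of dimension 2.
Since 2 = 2, the vectors are linearly independent.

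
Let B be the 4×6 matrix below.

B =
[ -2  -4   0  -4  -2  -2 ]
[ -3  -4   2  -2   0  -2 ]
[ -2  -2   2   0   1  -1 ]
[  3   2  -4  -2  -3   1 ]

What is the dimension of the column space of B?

Row reduce to echelon form.
R2 ← R2 − (3/2)·R1: [0, 2, 2, 4, 3, 1]
R3 ← R3 − R1: [0, 2, 2, 4, 3, 1]
R4 ← R4 + (3/2)·R1: [0, -4, -4, -8, -6, -2]
R3 ← R3 − R2: [0, 0, 0, 0, 0, 0]
R4 ← R4 + (2)·R2: [0, 0, 0, 0, 0, 0]
Echelon form has 2 nonzero rows, so rank(B) = 2.
The column space has dimension equal to the rank: 2.

2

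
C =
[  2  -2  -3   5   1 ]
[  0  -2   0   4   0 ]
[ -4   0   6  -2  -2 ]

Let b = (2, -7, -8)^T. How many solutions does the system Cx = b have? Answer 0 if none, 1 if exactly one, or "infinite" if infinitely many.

0

Row reduce the augmented matrix [C | b].
R3 ← R3 + (2)·R1: [0, -4, 0, 8, 0, -4]
R3 ← R3 − (2)·R2: [0, 0, 0, 0, 0, 10]
The echelon form has 3 nonzero rows; the last pivot sits in the augmented column, so rank(C) = 2 but rank([C|b]) = 3.
Since the ranks differ, the system is inconsistent.
It has no solutions.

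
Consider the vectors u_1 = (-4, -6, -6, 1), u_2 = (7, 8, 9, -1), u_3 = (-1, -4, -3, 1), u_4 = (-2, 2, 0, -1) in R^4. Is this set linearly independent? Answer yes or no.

no

Form the matrix with these vectors as rows and row reduce.
R2 ← R2 + (7/4)·R1: [0, -5/2, -3/2, 3/4]
R3 ← R3 − (1/4)·R1: [0, -5/2, -3/2, 3/4]
R4 ← R4 − (1/2)·R1: [0, 5, 3, -3/2]
R3 ← R3 − R2: [0, 0, 0, 0]
R4 ← R4 + (2)·R2: [0, 0, 0, 0]
2 nonzero rows, so the 4 vectors span a space of dimension 2.
Since 2 < 4, the vectors are linearly dependent.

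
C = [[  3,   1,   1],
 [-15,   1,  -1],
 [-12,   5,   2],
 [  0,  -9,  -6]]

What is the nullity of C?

Row reduce to echelon form.
R2 ← R2 + (5)·R1: [0, 6, 4]
R3 ← R3 + (4)·R1: [0, 9, 6]
R3 ← R3 − (3/2)·R2: [0, 0, 0]
R4 ← R4 + (3/2)·R2: [0, 0, 0]
2 nonzero rows, so rank(C) = 2.
C has 3 columns; by rank–nullity, nullity = 3 − 2 = 1.

1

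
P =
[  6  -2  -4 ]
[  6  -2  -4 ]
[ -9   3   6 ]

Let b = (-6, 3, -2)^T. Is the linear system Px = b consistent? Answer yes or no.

no

Row reduce the augmented matrix [P | b].
R2 ← R2 − R1: [0, 0, 0, 9]
R3 ← R3 + (3/2)·R1: [0, 0, 0, -11]
R3 ← R3 + (11/9)·R2: [0, 0, 0, 0]
The echelon form has 2 nonzero rows; the last pivot sits in the augmented column, so rank(P) = 1 but rank([P|b]) = 2.
Since the ranks differ, the system is inconsistent.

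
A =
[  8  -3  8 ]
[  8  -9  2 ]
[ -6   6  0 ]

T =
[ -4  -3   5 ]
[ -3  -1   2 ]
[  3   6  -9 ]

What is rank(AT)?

2

First compute AT:
[[  1,  27, -38],
 [  1,  -3,   4],
 [  6,  12, -18]]
Now row reduce the product.
R2 ← R2 − R1: [0, -30, 42]
R3 ← R3 − (6)·R1: [0, -150, 210]
R3 ← R3 − (5)·R2: [0, 0, 0]
2 nonzero rows, so rank(AT) = 2.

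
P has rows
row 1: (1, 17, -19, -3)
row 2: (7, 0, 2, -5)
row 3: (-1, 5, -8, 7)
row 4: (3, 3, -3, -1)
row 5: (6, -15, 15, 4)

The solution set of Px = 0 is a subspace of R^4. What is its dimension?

0

Row reduce to echelon form.
R2 ← R2 − (7)·R1: [0, -119, 135, 16]
R3 ← R3 + R1: [0, 22, -27, 4]
R4 ← R4 − (3)·R1: [0, -48, 54, 8]
R5 ← R5 − (6)·R1: [0, -117, 129, 22]
R3 ← R3 + (22/119)·R2: [0, 0, -243/119, 828/119]
R4 ← R4 − (48/119)·R2: [0, 0, -54/119, 184/119]
R5 ← R5 − (117/119)·R2: [0, 0, -444/119, 746/119]
R4 ← R4 − (2/9)·R3: [0, 0, 0, 0]
R5 ← R5 − (148/81)·R3: [0, 0, 0, -58/9]
Swap R4 ↔ R5
4 nonzero rows, so rank(P) = 4.
P has 4 columns; by rank–nullity, nullity = 4 − 4 = 0.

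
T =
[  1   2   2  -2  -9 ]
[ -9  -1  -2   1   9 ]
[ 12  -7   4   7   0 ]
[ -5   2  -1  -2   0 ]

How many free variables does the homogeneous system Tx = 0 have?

Row reduce to echelon form.
R2 ← R2 + (9)·R1: [0, 17, 16, -17, -72]
R3 ← R3 − (12)·R1: [0, -31, -20, 31, 108]
R4 ← R4 + (5)·R1: [0, 12, 9, -12, -45]
R3 ← R3 + (31/17)·R2: [0, 0, 156/17, 0, -396/17]
R4 ← R4 − (12/17)·R2: [0, 0, -39/17, 0, 99/17]
R4 ← R4 + (1/4)·R3: [0, 0, 0, 0, 0]
3 nonzero rows, so rank(T) = 3.
T has 5 columns; by rank–nullity, nullity = 5 − 3 = 2.

2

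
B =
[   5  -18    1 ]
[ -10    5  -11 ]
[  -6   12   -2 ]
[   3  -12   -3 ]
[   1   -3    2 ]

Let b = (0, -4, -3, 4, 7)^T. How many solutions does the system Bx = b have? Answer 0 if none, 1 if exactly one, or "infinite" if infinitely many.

0

Row reduce the augmented matrix [B | b].
R2 ← R2 + (2)·R1: [0, -31, -9, -4]
R3 ← R3 + (6/5)·R1: [0, -48/5, -4/5, -3]
R4 ← R4 − (3/5)·R1: [0, -6/5, -18/5, 4]
R5 ← R5 − (1/5)·R1: [0, 3/5, 9/5, 7]
R3 ← R3 − (48/155)·R2: [0, 0, 308/155, -273/155]
R4 ← R4 − (6/155)·R2: [0, 0, -504/155, 644/155]
R5 ← R5 + (3/155)·R2: [0, 0, 252/155, 1073/155]
R4 ← R4 + (18/11)·R3: [0, 0, 0, 14/11]
R5 ← R5 − (9/11)·R3: [0, 0, 0, 92/11]
R5 ← R5 − (46/7)·R4: [0, 0, 0, 0]
The echelon form has 4 nonzero rows; the last pivot sits in the augmented column, so rank(B) = 3 but rank([B|b]) = 4.
Since the ranks differ, the system is inconsistent.
It has no solutions.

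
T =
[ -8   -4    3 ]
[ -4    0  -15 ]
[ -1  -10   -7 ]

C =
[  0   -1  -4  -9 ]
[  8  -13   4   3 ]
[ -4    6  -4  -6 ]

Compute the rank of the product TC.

First compute TC:
[[-44,  78,   4,  42],
 [ 60, -86,  76, 126],
 [-52,  89,  -8,  21]]
Now row reduce the product.
R2 ← R2 + (15/11)·R1: [0, 224/11, 896/11, 2016/11]
R3 ← R3 − (13/11)·R1: [0, -35/11, -140/11, -315/11]
R3 ← R3 + (5/32)·R2: [0, 0, 0, 0]
2 nonzero rows, so rank(TC) = 2.

2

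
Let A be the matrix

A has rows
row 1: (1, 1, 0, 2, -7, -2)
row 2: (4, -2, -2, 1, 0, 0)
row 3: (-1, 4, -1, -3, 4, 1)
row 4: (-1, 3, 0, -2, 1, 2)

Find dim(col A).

4

Row reduce to echelon form.
R2 ← R2 − (4)·R1: [0, -6, -2, -7, 28, 8]
R3 ← R3 + R1: [0, 5, -1, -1, -3, -1]
R4 ← R4 + R1: [0, 4, 0, 0, -6, 0]
R3 ← R3 + (5/6)·R2: [0, 0, -8/3, -41/6, 61/3, 17/3]
R4 ← R4 + (2/3)·R2: [0, 0, -4/3, -14/3, 38/3, 16/3]
R4 ← R4 − (1/2)·R3: [0, 0, 0, -5/4, 5/2, 5/2]
Echelon form has 4 nonzero rows, so rank(A) = 4.
The column space has dimension equal to the rank: 4.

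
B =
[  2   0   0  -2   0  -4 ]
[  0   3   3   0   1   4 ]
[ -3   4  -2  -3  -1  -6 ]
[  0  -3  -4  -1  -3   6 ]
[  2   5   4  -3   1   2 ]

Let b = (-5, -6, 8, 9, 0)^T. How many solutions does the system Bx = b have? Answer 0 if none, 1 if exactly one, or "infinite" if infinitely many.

0

Row reduce the augmented matrix [B | b].
R3 ← R3 + (3/2)·R1: [0, 4, -2, -6, -1, -12, 1/2]
R5 ← R5 − R1: [0, 5, 4, -1, 1, 6, 5]
R3 ← R3 − (4/3)·R2: [0, 0, -6, -6, -7/3, -52/3, 17/2]
R4 ← R4 + R2: [0, 0, -1, -1, -2, 10, 3]
R5 ← R5 − (5/3)·R2: [0, 0, -1, -1, -2/3, -2/3, 15]
R4 ← R4 − (1/6)·R3: [0, 0, 0, 0, -29/18, 116/9, 19/12]
R5 ← R5 − (1/6)·R3: [0, 0, 0, 0, -5/18, 20/9, 163/12]
R5 ← R5 − (5/29)·R4: [0, 0, 0, 0, 0, 0, 386/29]
The echelon form has 5 nonzero rows; the last pivot sits in the augmented column, so rank(B) = 4 but rank([B|b]) = 5.
Since the ranks differ, the system is inconsistent.
It has no solutions.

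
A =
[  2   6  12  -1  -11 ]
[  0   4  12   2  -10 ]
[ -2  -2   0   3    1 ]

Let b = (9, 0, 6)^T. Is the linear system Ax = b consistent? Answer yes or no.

Row reduce the augmented matrix [A | b].
R3 ← R3 + R1: [0, 4, 12, 2, -10, 15]
R3 ← R3 − R2: [0, 0, 0, 0, 0, 15]
The echelon form has 3 nonzero rows; the last pivot sits in the augmented column, so rank(A) = 2 but rank([A|b]) = 3.
Since the ranks differ, the system is inconsistent.

no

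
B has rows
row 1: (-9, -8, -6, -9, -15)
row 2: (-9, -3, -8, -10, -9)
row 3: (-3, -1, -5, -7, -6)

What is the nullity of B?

Row reduce to echelon form.
R2 ← R2 − R1: [0, 5, -2, -1, 6]
R3 ← R3 − (1/3)·R1: [0, 5/3, -3, -4, -1]
R3 ← R3 − (1/3)·R2: [0, 0, -7/3, -11/3, -3]
3 nonzero rows, so rank(B) = 3.
B has 5 columns; by rank–nullity, nullity = 5 − 3 = 2.

2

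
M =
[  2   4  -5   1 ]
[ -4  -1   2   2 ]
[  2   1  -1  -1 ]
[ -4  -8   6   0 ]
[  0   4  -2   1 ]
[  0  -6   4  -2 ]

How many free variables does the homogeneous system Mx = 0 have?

Row reduce to echelon form.
R2 ← R2 + (2)·R1: [0, 7, -8, 4]
R3 ← R3 − R1: [0, -3, 4, -2]
R4 ← R4 + (2)·R1: [0, 0, -4, 2]
R3 ← R3 + (3/7)·R2: [0, 0, 4/7, -2/7]
R5 ← R5 − (4/7)·R2: [0, 0, 18/7, -9/7]
R6 ← R6 + (6/7)·R2: [0, 0, -20/7, 10/7]
R4 ← R4 + (7)·R3: [0, 0, 0, 0]
R5 ← R5 − (9/2)·R3: [0, 0, 0, 0]
R6 ← R6 + (5)·R3: [0, 0, 0, 0]
3 nonzero rows, so rank(M) = 3.
M has 4 columns; by rank–nullity, nullity = 4 − 3 = 1.

1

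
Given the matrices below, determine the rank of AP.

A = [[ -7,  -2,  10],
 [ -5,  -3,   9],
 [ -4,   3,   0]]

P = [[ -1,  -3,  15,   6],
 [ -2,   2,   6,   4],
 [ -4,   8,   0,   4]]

First compute AP:
[[-29,  97, -117, -10],
 [-25,  81, -93,  -6],
 [ -2,  18, -42, -12]]
Now row reduce the product.
R2 ← R2 − (25/29)·R1: [0, -76/29, 228/29, 76/29]
R3 ← R3 − (2/29)·R1: [0, 328/29, -984/29, -328/29]
R3 ← R3 + (82/19)·R2: [0, 0, 0, 0]
2 nonzero rows, so rank(AP) = 2.

2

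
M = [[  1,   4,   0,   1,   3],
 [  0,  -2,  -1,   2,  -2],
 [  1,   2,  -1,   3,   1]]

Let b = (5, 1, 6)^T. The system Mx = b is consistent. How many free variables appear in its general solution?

3

Row reduce the augmented matrix [M | b].
R3 ← R3 − R1: [0, -2, -1, 2, -2, 1]
R3 ← R3 − R2: [0, 0, 0, 0, 0, 0]
The echelon form has 2 nonzero rows, and every pivot lies in the first 5 columns, so rank(M) = rank([M|b]) = 2.
The system is consistent.
Free variables = (unknowns) − (rank) = 5 − 2 = 3.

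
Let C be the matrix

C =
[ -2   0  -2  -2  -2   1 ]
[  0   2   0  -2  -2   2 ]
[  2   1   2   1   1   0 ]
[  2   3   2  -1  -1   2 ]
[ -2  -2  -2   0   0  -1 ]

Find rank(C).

2

Row reduce to echelon form.
R3 ← R3 + R1: [0, 1, 0, -1, -1, 1]
R4 ← R4 + R1: [0, 3, 0, -3, -3, 3]
R5 ← R5 − R1: [0, -2, 0, 2, 2, -2]
R3 ← R3 − (1/2)·R2: [0, 0, 0, 0, 0, 0]
R4 ← R4 − (3/2)·R2: [0, 0, 0, 0, 0, 0]
R5 ← R5 + R2: [0, 0, 0, 0, 0, 0]
Echelon form has 2 nonzero rows, so rank(C) = 2.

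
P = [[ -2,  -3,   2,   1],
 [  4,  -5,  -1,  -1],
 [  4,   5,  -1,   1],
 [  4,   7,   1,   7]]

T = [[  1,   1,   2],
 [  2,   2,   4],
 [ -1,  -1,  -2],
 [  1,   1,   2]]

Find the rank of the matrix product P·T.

1

First compute PT:
[[ -9,  -9, -18],
 [ -6,  -6, -12],
 [ 16,  16,  32],
 [ 24,  24,  48]]
Now row reduce the product.
R2 ← R2 − (2/3)·R1: [0, 0, 0]
R3 ← R3 + (16/9)·R1: [0, 0, 0]
R4 ← R4 + (8/3)·R1: [0, 0, 0]
1 nonzero row, so rank(PT) = 1.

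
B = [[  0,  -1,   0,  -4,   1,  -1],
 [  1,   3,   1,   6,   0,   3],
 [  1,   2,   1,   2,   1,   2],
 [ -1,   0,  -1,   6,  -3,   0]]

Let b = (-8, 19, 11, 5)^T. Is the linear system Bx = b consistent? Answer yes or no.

yes

Row reduce the augmented matrix [B | b].
Swap R1 ↔ R2
R3 ← R3 − R1: [0, -1, 0, -4, 1, -1, -8]
R4 ← R4 + R1: [0, 3, 0, 12, -3, 3, 24]
R3 ← R3 − R2: [0, 0, 0, 0, 0, 0, 0]
R4 ← R4 + (3)·R2: [0, 0, 0, 0, 0, 0, 0]
The echelon form has 2 nonzero rows, and every pivot lies in the first 6 columns, so rank(B) = rank([B|b]) = 2.
The system is consistent.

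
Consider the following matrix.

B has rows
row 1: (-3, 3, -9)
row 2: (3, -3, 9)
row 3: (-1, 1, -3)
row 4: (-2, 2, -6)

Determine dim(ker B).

Row reduce to echelon form.
R2 ← R2 + R1: [0, 0, 0]
R3 ← R3 − (1/3)·R1: [0, 0, 0]
R4 ← R4 − (2/3)·R1: [0, 0, 0]
1 nonzero row, so rank(B) = 1.
B has 3 columns; by rank–nullity, nullity = 3 − 1 = 2.

2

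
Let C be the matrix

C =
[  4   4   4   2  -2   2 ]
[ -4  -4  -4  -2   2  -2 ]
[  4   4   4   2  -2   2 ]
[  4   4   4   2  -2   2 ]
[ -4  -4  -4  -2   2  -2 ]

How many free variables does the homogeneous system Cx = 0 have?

5

Row reduce to echelon form.
R2 ← R2 + R1: [0, 0, 0, 0, 0, 0]
R3 ← R3 − R1: [0, 0, 0, 0, 0, 0]
R4 ← R4 − R1: [0, 0, 0, 0, 0, 0]
R5 ← R5 + R1: [0, 0, 0, 0, 0, 0]
1 nonzero row, so rank(C) = 1.
C has 6 columns; by rank–nullity, nullity = 6 − 1 = 5.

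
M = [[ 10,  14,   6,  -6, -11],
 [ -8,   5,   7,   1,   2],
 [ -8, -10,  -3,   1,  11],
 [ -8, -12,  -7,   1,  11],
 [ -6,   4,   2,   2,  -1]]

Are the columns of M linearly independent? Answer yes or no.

no

Row reduce M to echelon form.
R2 ← R2 + (4/5)·R1: [0, 81/5, 59/5, -19/5, -34/5]
R3 ← R3 + (4/5)·R1: [0, 6/5, 9/5, -19/5, 11/5]
R4 ← R4 + (4/5)·R1: [0, -4/5, -11/5, -19/5, 11/5]
R5 ← R5 + (3/5)·R1: [0, 62/5, 28/5, -8/5, -38/5]
R3 ← R3 − (2/27)·R2: [0, 0, 25/27, -95/27, 73/27]
R4 ← R4 + (4/81)·R2: [0, 0, -131/81, -323/81, 151/81]
R5 ← R5 − (62/81)·R2: [0, 0, -278/81, 106/81, -194/81]
R4 ← R4 + (131/75)·R3: [0, 0, 0, -152/15, 494/75]
R5 ← R5 + (278/75)·R3: [0, 0, 0, -176/15, 572/75]
R5 ← R5 − (22/19)·R4: [0, 0, 0, 0, 0]
4 pivots among 5 columns.
Only 4 < 5 pivot columns, so the columns are linearly dependent.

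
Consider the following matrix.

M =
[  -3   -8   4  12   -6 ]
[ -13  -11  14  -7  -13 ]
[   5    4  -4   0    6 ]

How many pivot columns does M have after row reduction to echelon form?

3

Row reduce to echelon form.
R2 ← R2 − (13/3)·R1: [0, 71/3, -10/3, -59, 13]
R3 ← R3 + (5/3)·R1: [0, -28/3, 8/3, 20, -4]
R3 ← R3 + (28/71)·R2: [0, 0, 96/71, -232/71, 80/71]
Echelon form has 3 nonzero rows, so rank(M) = 3.
Each nonzero row contributes one pivot column: 3 pivot columns.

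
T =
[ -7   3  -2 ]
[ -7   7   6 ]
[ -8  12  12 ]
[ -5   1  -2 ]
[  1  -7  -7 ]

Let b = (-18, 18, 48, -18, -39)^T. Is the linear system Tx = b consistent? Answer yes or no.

yes

Row reduce the augmented matrix [T | b].
R2 ← R2 − R1: [0, 4, 8, 36]
R3 ← R3 − (8/7)·R1: [0, 60/7, 100/7, 480/7]
R4 ← R4 − (5/7)·R1: [0, -8/7, -4/7, -36/7]
R5 ← R5 + (1/7)·R1: [0, -46/7, -51/7, -291/7]
R3 ← R3 − (15/7)·R2: [0, 0, -20/7, -60/7]
R4 ← R4 + (2/7)·R2: [0, 0, 12/7, 36/7]
R5 ← R5 + (23/14)·R2: [0, 0, 41/7, 123/7]
R4 ← R4 + (3/5)·R3: [0, 0, 0, 0]
R5 ← R5 + (41/20)·R3: [0, 0, 0, 0]
The echelon form has 3 nonzero rows, and every pivot lies in the first 3 columns, so rank(T) = rank([T|b]) = 3.
The system is consistent.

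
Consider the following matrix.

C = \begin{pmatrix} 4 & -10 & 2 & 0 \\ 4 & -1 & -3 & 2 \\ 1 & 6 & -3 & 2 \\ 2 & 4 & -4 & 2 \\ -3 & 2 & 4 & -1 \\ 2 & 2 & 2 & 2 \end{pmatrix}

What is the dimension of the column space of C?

Row reduce to echelon form.
R2 ← R2 − R1: [0, 9, -5, 2]
R3 ← R3 − (1/4)·R1: [0, 17/2, -7/2, 2]
R4 ← R4 − (1/2)·R1: [0, 9, -5, 2]
R5 ← R5 + (3/4)·R1: [0, -11/2, 11/2, -1]
R6 ← R6 − (1/2)·R1: [0, 7, 1, 2]
R3 ← R3 − (17/18)·R2: [0, 0, 11/9, 1/9]
R4 ← R4 − R2: [0, 0, 0, 0]
R5 ← R5 + (11/18)·R2: [0, 0, 22/9, 2/9]
R6 ← R6 − (7/9)·R2: [0, 0, 44/9, 4/9]
R5 ← R5 − (2)·R3: [0, 0, 0, 0]
R6 ← R6 − (4)·R3: [0, 0, 0, 0]
Echelon form has 3 nonzero rows, so rank(C) = 3.
The column space has dimension equal to the rank: 3.

3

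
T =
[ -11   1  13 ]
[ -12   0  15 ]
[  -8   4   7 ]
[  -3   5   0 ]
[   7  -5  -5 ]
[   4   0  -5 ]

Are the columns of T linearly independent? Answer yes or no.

Row reduce T to echelon form.
R2 ← R2 − (12/11)·R1: [0, -12/11, 9/11]
R3 ← R3 − (8/11)·R1: [0, 36/11, -27/11]
R4 ← R4 − (3/11)·R1: [0, 52/11, -39/11]
R5 ← R5 + (7/11)·R1: [0, -48/11, 36/11]
R6 ← R6 + (4/11)·R1: [0, 4/11, -3/11]
R3 ← R3 + (3)·R2: [0, 0, 0]
R4 ← R4 + (13/3)·R2: [0, 0, 0]
R5 ← R5 − (4)·R2: [0, 0, 0]
R6 ← R6 + (1/3)·R2: [0, 0, 0]
2 pivots among 3 columns.
Only 2 < 3 pivot columns, so the columns are linearly dependent.

no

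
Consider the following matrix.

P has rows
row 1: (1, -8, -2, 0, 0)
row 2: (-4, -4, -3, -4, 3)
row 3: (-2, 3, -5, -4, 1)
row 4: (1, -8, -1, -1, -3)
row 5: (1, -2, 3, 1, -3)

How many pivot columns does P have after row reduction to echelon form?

4

Row reduce to echelon form.
R2 ← R2 + (4)·R1: [0, -36, -11, -4, 3]
R3 ← R3 + (2)·R1: [0, -13, -9, -4, 1]
R4 ← R4 − R1: [0, 0, 1, -1, -3]
R5 ← R5 − R1: [0, 6, 5, 1, -3]
R3 ← R3 − (13/36)·R2: [0, 0, -181/36, -23/9, -1/12]
R5 ← R5 + (1/6)·R2: [0, 0, 19/6, 1/3, -5/2]
R4 ← R4 + (36/181)·R3: [0, 0, 0, -273/181, -546/181]
R5 ← R5 + (114/181)·R3: [0, 0, 0, -231/181, -462/181]
R5 ← R5 − (11/13)·R4: [0, 0, 0, 0, 0]
Echelon form has 4 nonzero rows, so rank(P) = 4.
Each nonzero row contributes one pivot column: 4 pivot columns.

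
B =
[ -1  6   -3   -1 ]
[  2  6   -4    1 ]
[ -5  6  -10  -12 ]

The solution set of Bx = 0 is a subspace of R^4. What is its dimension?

1

Row reduce to echelon form.
R2 ← R2 + (2)·R1: [0, 18, -10, -1]
R3 ← R3 − (5)·R1: [0, -24, 5, -7]
R3 ← R3 + (4/3)·R2: [0, 0, -25/3, -25/3]
3 nonzero rows, so rank(B) = 3.
B has 4 columns; by rank–nullity, nullity = 4 − 3 = 1.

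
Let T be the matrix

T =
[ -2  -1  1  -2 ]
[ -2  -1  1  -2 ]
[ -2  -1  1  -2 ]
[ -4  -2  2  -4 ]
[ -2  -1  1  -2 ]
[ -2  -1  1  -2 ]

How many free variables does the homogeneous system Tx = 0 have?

Row reduce to echelon form.
R2 ← R2 − R1: [0, 0, 0, 0]
R3 ← R3 − R1: [0, 0, 0, 0]
R4 ← R4 − (2)·R1: [0, 0, 0, 0]
R5 ← R5 − R1: [0, 0, 0, 0]
R6 ← R6 − R1: [0, 0, 0, 0]
1 nonzero row, so rank(T) = 1.
T has 4 columns; by rank–nullity, nullity = 4 − 1 = 3.

3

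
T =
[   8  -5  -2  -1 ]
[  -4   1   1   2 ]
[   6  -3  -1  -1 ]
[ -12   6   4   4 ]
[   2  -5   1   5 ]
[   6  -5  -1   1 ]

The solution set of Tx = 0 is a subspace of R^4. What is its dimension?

Row reduce to echelon form.
R2 ← R2 + (1/2)·R1: [0, -3/2, 0, 3/2]
R3 ← R3 − (3/4)·R1: [0, 3/4, 1/2, -1/4]
R4 ← R4 + (3/2)·R1: [0, -3/2, 1, 5/2]
R5 ← R5 − (1/4)·R1: [0, -15/4, 3/2, 21/4]
R6 ← R6 − (3/4)·R1: [0, -5/4, 1/2, 7/4]
R3 ← R3 + (1/2)·R2: [0, 0, 1/2, 1/2]
R4 ← R4 − R2: [0, 0, 1, 1]
R5 ← R5 − (5/2)·R2: [0, 0, 3/2, 3/2]
R6 ← R6 − (5/6)·R2: [0, 0, 1/2, 1/2]
R4 ← R4 − (2)·R3: [0, 0, 0, 0]
R5 ← R5 − (3)·R3: [0, 0, 0, 0]
R6 ← R6 − R3: [0, 0, 0, 0]
3 nonzero rows, so rank(T) = 3.
T has 4 columns; by rank–nullity, nullity = 4 − 3 = 1.

1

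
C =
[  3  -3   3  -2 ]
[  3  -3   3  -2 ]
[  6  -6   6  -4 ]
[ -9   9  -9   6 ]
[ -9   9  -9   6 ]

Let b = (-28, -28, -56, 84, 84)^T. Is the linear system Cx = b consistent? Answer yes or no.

yes

Row reduce the augmented matrix [C | b].
R2 ← R2 − R1: [0, 0, 0, 0, 0]
R3 ← R3 − (2)·R1: [0, 0, 0, 0, 0]
R4 ← R4 + (3)·R1: [0, 0, 0, 0, 0]
R5 ← R5 + (3)·R1: [0, 0, 0, 0, 0]
The echelon form has 1 nonzero rows, and every pivot lies in the first 4 columns, so rank(C) = rank([C|b]) = 1.
The system is consistent.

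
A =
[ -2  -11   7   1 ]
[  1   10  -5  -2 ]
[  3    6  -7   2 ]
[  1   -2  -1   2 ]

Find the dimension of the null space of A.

2

Row reduce to echelon form.
R2 ← R2 + (1/2)·R1: [0, 9/2, -3/2, -3/2]
R3 ← R3 + (3/2)·R1: [0, -21/2, 7/2, 7/2]
R4 ← R4 + (1/2)·R1: [0, -15/2, 5/2, 5/2]
R3 ← R3 + (7/3)·R2: [0, 0, 0, 0]
R4 ← R4 + (5/3)·R2: [0, 0, 0, 0]
2 nonzero rows, so rank(A) = 2.
A has 4 columns; by rank–nullity, nullity = 4 − 2 = 2.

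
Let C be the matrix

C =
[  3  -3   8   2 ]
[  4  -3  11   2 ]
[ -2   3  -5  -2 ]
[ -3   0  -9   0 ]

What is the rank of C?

2

Row reduce to echelon form.
R2 ← R2 − (4/3)·R1: [0, 1, 1/3, -2/3]
R3 ← R3 + (2/3)·R1: [0, 1, 1/3, -2/3]
R4 ← R4 + R1: [0, -3, -1, 2]
R3 ← R3 − R2: [0, 0, 0, 0]
R4 ← R4 + (3)·R2: [0, 0, 0, 0]
Echelon form has 2 nonzero rows, so rank(C) = 2.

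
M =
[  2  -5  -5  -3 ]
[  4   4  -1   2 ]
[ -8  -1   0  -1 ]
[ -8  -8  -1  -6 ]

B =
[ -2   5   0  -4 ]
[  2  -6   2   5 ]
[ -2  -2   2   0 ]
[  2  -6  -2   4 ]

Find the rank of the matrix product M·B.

3

First compute MB:
[[-10,  68, -14, -45],
 [  6, -14,   2,  12],
 [ 12, -28,   0,  23],
 [-10,  46,  -6, -32]]
Now row reduce the product.
R2 ← R2 + (3/5)·R1: [0, 134/5, -32/5, -15]
R3 ← R3 + (6/5)·R1: [0, 268/5, -84/5, -31]
R4 ← R4 − R1: [0, -22, 8, 13]
R3 ← R3 − (2)·R2: [0, 0, -4, -1]
R4 ← R4 + (55/67)·R2: [0, 0, 184/67, 46/67]
R4 ← R4 + (46/67)·R3: [0, 0, 0, 0]
3 nonzero rows, so rank(MB) = 3.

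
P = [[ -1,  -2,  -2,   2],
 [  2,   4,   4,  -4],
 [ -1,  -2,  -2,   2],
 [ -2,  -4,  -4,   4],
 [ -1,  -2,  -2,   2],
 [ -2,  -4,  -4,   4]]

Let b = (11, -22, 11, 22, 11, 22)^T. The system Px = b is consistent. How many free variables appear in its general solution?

3

Row reduce the augmented matrix [P | b].
R2 ← R2 + (2)·R1: [0, 0, 0, 0, 0]
R3 ← R3 − R1: [0, 0, 0, 0, 0]
R4 ← R4 − (2)·R1: [0, 0, 0, 0, 0]
R5 ← R5 − R1: [0, 0, 0, 0, 0]
R6 ← R6 − (2)·R1: [0, 0, 0, 0, 0]
The echelon form has 1 nonzero rows, and every pivot lies in the first 4 columns, so rank(P) = rank([P|b]) = 1.
The system is consistent.
Free variables = (unknowns) − (rank) = 4 − 1 = 3.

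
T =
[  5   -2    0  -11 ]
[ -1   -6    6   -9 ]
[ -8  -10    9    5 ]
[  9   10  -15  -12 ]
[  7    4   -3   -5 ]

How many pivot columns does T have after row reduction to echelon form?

4

Row reduce to echelon form.
R2 ← R2 + (1/5)·R1: [0, -32/5, 6, -56/5]
R3 ← R3 + (8/5)·R1: [0, -66/5, 9, -63/5]
R4 ← R4 − (9/5)·R1: [0, 68/5, -15, 39/5]
R5 ← R5 − (7/5)·R1: [0, 34/5, -3, 52/5]
R3 ← R3 − (33/16)·R2: [0, 0, -27/8, 21/2]
R4 ← R4 + (17/8)·R2: [0, 0, -9/4, -16]
R5 ← R5 + (17/16)·R2: [0, 0, 27/8, -3/2]
R4 ← R4 − (2/3)·R3: [0, 0, 0, -23]
R5 ← R5 + R3: [0, 0, 0, 9]
R5 ← R5 + (9/23)·R4: [0, 0, 0, 0]
Echelon form has 4 nonzero rows, so rank(T) = 4.
Each nonzero row contributes one pivot column: 4 pivot columns.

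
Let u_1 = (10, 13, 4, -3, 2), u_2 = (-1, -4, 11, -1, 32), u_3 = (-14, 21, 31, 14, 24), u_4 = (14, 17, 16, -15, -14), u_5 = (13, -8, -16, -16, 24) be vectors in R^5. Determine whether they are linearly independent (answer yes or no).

Form the matrix with these vectors as rows and row reduce.
R2 ← R2 + (1/10)·R1: [0, -27/10, 57/5, -13/10, 161/5]
R3 ← R3 + (7/5)·R1: [0, 196/5, 183/5, 49/5, 134/5]
R4 ← R4 − (7/5)·R1: [0, -6/5, 52/5, -54/5, -84/5]
R5 ← R5 − (13/10)·R1: [0, -249/10, -106/5, -121/10, 107/5]
R3 ← R3 + (392/27)·R2: [0, 0, 1819/9, -245/27, 13346/27]
R4 ← R4 − (4/9)·R2: [0, 0, 16/3, -92/9, -280/9]
R5 ← R5 − (83/9)·R2: [0, 0, -379/3, -1/9, -2480/9]
R4 ← R4 − (48/1819)·R3: [0, 0, 0, -54476/5457, -240952/5457]
R5 ← R5 + (1137/1819)·R3: [0, 0, 0, -31558/5457, 182338/5457]
R5 ← R5 − (15779/27238)·R4: [0, 0, 0, 0, 803418/13619]
5 nonzero rows, so the 5 vectors span a space of dimension 5.
Since 5 = 5, the vectors are linearly independent.

yes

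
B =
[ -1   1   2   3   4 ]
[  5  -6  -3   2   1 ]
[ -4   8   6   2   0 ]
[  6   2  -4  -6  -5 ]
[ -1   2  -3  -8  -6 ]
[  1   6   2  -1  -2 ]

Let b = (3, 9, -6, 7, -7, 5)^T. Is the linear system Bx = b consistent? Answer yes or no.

Row reduce the augmented matrix [B | b].
R2 ← R2 + (5)·R1: [0, -1, 7, 17, 21, 24]
R3 ← R3 − (4)·R1: [0, 4, -2, -10, -16, -18]
R4 ← R4 + (6)·R1: [0, 8, 8, 12, 19, 25]
R5 ← R5 − R1: [0, 1, -5, -11, -10, -10]
R6 ← R6 + R1: [0, 7, 4, 2, 2, 8]
R3 ← R3 + (4)·R2: [0, 0, 26, 58, 68, 78]
R4 ← R4 + (8)·R2: [0, 0, 64, 148, 187, 217]
R5 ← R5 + R2: [0, 0, 2, 6, 11, 14]
R6 ← R6 + (7)·R2: [0, 0, 53, 121, 149, 176]
R4 ← R4 − (32/13)·R3: [0, 0, 0, 68/13, 255/13, 25]
R5 ← R5 − (1/13)·R3: [0, 0, 0, 20/13, 75/13, 8]
R6 ← R6 − (53/26)·R3: [0, 0, 0, 36/13, 135/13, 17]
R5 ← R5 − (5/17)·R4: [0, 0, 0, 0, 0, 11/17]
R6 ← R6 − (9/17)·R4: [0, 0, 0, 0, 0, 64/17]
R6 ← R6 − (64/11)·R5: [0, 0, 0, 0, 0, 0]
The echelon form has 5 nonzero rows; the last pivot sits in the augmented column, so rank(B) = 4 but rank([B|b]) = 5.
Since the ranks differ, the system is inconsistent.

no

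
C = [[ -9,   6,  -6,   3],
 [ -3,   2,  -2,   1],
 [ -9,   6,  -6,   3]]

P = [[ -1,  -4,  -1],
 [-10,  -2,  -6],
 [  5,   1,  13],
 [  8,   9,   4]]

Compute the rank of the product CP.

First compute CP:
[[-57,  45, -93],
 [-19,  15, -31],
 [-57,  45, -93]]
Now row reduce the product.
R2 ← R2 − (1/3)·R1: [0, 0, 0]
R3 ← R3 − R1: [0, 0, 0]
1 nonzero row, so rank(CP) = 1.

1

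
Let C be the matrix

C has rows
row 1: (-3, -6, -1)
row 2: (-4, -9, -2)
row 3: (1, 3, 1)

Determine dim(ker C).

Row reduce to echelon form.
R2 ← R2 − (4/3)·R1: [0, -1, -2/3]
R3 ← R3 + (1/3)·R1: [0, 1, 2/3]
R3 ← R3 + R2: [0, 0, 0]
2 nonzero rows, so rank(C) = 2.
C has 3 columns; by rank–nullity, nullity = 3 − 2 = 1.

1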